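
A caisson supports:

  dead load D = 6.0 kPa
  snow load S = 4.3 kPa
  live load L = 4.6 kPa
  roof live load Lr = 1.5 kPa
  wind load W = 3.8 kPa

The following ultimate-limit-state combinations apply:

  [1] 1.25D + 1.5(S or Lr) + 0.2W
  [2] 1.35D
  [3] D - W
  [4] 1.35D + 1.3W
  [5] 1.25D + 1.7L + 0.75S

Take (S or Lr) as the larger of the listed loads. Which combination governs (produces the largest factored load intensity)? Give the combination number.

(S or Lr) → S = 4.3 kPa.
[1] 1.25(6.0) + 1.5(4.3) + 0.2(3.8) = 14.7
[2] 1.35(6.0) = 8.1
[3] 1.0(6.0) - 1.0(3.8) = 6.0 - 3.8 = 2.2
[4] 1.35(6.0) + 1.3(3.8) = 8.1 + 4.9 = 13.0
[5] 1.25(6.0) + 1.7(4.6) + 0.75(4.3) = 7.5 + 7.8 + 3.2 = 18.5
The largest value is 18.5 kPa from combination 5.

Combination 5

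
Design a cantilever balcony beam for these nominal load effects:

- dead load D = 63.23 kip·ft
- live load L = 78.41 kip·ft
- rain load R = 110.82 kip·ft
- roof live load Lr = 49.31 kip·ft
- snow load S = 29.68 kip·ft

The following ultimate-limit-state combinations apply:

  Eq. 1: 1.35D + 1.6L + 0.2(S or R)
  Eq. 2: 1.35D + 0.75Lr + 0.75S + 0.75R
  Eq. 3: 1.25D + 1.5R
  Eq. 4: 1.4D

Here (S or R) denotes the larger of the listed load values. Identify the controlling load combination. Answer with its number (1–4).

(S or R) → R = 110.82 kip·ft.
Eq. 1: 1.35(63.23) + 1.6(78.41) + 0.2(110.82) = 232.98
Eq. 2: 1.35(63.23) + 0.75(49.31) + 0.75(29.68) + 0.75(110.82) = 227.72
Eq. 3: 1.25(63.23) + 1.5(110.82) = 245.27
Eq. 4: 1.4(63.23) = 88.52
The largest value is 245.27 kip·ft from combination 3.

Combination 3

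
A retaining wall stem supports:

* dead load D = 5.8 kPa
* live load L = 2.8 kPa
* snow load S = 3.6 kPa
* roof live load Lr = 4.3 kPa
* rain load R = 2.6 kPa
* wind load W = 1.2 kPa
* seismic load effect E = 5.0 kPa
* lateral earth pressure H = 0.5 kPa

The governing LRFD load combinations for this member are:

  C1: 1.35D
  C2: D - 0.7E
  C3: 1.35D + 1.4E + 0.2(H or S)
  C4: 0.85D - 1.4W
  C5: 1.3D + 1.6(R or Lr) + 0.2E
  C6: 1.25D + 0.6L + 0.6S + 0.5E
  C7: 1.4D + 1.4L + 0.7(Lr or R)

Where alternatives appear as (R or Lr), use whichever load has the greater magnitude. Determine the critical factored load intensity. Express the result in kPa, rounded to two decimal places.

15.55 kPa

(H or S) → S = 3.6 kPa; (R or Lr) → Lr = 4.3 kPa; (Lr or R) → Lr = 4.3 kPa.
C1: 1.35(5.8) = 7.83
C2: 1.0(5.8) - 0.7(5.0) = 2.30
C3: 1.35(5.8) + 1.4(5.0) + 0.2(3.6) = 15.55
C4: 0.85(5.8) - 1.4(1.2) = 3.25
C5: 1.3(5.8) + 1.6(4.3) + 0.2(5.0) = 15.42
C6: 1.25(5.8) + 0.6(2.8) + 0.6(3.6) + 0.5(5.0) = 13.59
C7: 1.4(5.8) + 1.4(2.8) + 0.7(4.3) = 15.05
Maximum is from combination 3.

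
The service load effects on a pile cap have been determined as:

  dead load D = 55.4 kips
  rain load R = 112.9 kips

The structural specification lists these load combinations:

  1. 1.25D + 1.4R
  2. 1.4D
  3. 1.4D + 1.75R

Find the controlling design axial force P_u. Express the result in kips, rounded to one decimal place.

1. 1.25(55.4) + 1.4(112.9) = 227.3
2. 1.4(55.4) = 77.6
3. 1.4(55.4) + 1.75(112.9) = 275.1
Maximum is from combination 3.

275.1 kips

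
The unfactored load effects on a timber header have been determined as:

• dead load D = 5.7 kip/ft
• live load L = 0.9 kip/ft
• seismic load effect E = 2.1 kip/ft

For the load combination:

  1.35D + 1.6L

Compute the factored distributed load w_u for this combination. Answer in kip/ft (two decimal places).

9.14 kip/ft

1.35(5.7) + 1.6(0.9) = 7.70 + 1.44 = 9.14
w_u = 9.14 kip/ft.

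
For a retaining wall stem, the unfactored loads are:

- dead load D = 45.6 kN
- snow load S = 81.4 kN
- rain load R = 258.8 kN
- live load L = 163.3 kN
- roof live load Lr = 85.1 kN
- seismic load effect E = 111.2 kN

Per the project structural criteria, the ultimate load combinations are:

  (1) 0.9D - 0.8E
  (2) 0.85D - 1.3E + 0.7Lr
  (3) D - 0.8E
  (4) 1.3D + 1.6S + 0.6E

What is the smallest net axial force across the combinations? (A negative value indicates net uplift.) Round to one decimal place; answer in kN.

-47.9 kN

(1) 0.9(45.6) - 0.8(111.2) = -47.9
(2) 0.85(45.6) - 1.3(111.2) + 0.7(85.1) = 38.8 - 144.6 + 59.6 = -46.2
(3) 1.0(45.6) - 0.8(111.2) = 45.6 - 89.0 = -43.4
(4) 1.3(45.6) + 1.6(81.4) + 0.6(111.2) = 59.3 + 130.2 + 66.7 = 256.2
Combination 1 gives the minimum: -47.9 kN.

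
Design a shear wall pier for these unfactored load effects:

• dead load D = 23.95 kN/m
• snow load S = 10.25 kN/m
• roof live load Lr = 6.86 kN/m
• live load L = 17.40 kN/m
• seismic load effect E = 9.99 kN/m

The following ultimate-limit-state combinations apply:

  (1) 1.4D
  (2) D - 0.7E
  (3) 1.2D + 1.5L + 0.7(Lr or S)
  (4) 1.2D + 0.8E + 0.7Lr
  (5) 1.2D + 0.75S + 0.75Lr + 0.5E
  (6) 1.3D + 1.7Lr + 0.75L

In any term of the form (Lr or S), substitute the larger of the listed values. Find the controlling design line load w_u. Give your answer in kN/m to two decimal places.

62.02 kN/m

(Lr or S) → S = 10.25 kN/m.
(1) 1.4(23.95) = 33.53
(2) 1.0(23.95) - 0.7(9.99) = 16.96
(3) 1.2(23.95) + 1.5(17.40) + 0.7(10.25) = 62.02
(4) 1.2(23.95) + 0.8(9.99) + 0.7(6.86) = 41.53
(5) 1.2(23.95) + 0.75(10.25) + 0.75(6.86) + 0.5(9.99) = 46.57
(6) 1.3(23.95) + 1.7(6.86) + 0.75(17.40) = 55.85
Maximum is from combination 3.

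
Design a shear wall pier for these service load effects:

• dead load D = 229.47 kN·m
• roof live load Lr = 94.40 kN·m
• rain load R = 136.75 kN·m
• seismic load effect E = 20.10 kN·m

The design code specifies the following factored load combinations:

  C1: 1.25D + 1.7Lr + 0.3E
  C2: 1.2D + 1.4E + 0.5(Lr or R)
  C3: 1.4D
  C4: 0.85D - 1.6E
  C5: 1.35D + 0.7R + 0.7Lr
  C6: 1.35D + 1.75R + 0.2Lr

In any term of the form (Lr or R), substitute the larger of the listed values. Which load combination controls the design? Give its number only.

Combination 6

(Lr or R) → R = 136.75 kN·m.
C1: 1.25(229.47) + 1.7(94.40) + 0.3(20.10) = 453.35
C2: 1.2(229.47) + 1.4(20.10) + 0.5(136.75) = 371.88
C3: 1.4(229.47) = 321.26
C4: 0.85(229.47) - 1.6(20.10) = 162.89
C5: 1.35(229.47) + 0.7(136.75) + 0.7(94.40) = 471.59
C6: 1.35(229.47) + 1.75(136.75) + 0.2(94.40) = 567.98
The largest value is 567.98 kN·m from combination 6.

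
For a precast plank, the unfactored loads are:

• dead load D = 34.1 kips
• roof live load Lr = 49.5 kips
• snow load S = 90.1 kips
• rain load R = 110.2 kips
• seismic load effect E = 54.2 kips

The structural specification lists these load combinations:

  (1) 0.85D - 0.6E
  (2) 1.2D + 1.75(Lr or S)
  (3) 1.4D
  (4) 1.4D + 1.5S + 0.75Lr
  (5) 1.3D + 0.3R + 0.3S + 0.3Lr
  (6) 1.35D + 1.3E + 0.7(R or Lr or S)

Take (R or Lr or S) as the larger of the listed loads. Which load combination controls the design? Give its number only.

Combination 4

(Lr or S) → S = 90.1 kips; (R or Lr or S) → R = 110.2 kips.
(1) 0.85(34.1) - 0.6(54.2) = -3.54
(2) 1.2(34.1) + 1.75(90.1) = 40.92 + 157.68 = 198.60
(3) 1.4(34.1) = 47.74
(4) 1.4(34.1) + 1.5(90.1) + 0.75(49.5) = 47.74 + 135.15 + 37.13 = 220.02
(5) 1.3(34.1) + 0.3(110.2) + 0.3(90.1) + 0.3(49.5) = 44.33 + 33.06 + 27.03 + 14.85 = 119.27
(6) 1.35(34.1) + 1.3(54.2) + 0.7(110.2) = 46.04 + 70.46 + 77.14 = 193.64
The largest value is 220.02 kips from combination 4.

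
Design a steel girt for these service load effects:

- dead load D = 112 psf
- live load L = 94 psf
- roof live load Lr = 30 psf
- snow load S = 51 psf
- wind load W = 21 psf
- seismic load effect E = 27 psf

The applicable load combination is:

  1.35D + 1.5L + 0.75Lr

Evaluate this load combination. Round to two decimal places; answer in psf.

1.35(112) + 1.5(94) + 0.75(30) = 314.70
q_u = 314.70 psf.

314.70 psf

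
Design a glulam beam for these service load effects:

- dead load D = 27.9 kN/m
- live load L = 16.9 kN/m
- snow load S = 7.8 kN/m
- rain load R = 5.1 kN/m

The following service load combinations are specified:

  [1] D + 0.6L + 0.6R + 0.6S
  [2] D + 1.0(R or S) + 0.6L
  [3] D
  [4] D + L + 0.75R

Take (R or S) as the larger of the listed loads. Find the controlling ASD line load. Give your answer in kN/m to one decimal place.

(R or S) → S = 7.8 kN/m.
[1] 1.0(27.9) + 0.6(16.9) + 0.6(5.1) + 0.6(7.8) = 27.9 + 10.1 + 3.1 + 4.7 = 45.8
[2] 1.0(27.9) + 1.0(7.8) + 0.6(16.9) = 27.9 + 7.8 + 10.1 = 45.8
[3] 1.0(27.9) = 27.9
[4] 1.0(27.9) + 1.0(16.9) + 0.75(5.1) = 27.9 + 16.9 + 3.8 = 48.6
Maximum is from combination 4.

48.6 kN/m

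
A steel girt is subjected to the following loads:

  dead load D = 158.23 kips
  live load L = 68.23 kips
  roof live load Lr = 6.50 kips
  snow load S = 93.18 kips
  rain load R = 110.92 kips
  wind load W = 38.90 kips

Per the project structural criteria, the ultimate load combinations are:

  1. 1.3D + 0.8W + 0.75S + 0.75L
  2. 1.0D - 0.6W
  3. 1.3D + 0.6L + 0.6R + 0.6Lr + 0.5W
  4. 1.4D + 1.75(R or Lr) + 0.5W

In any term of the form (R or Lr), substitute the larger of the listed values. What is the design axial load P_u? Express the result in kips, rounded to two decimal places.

435.08 kips

(R or Lr) → R = 110.92 kips.
1. 1.3(158.23) + 0.8(38.90) + 0.75(93.18) + 0.75(68.23) = 205.70 + 31.12 + 69.89 + 51.17 = 357.88
2. 1.0(158.23) - 0.6(38.90) = 158.23 - 23.34 = 134.89
3. 1.3(158.23) + 0.6(68.23) + 0.6(110.92) + 0.6(6.50) + 0.5(38.90) = 205.70 + 40.94 + 66.55 + 3.90 + 19.45 = 336.54
4. 1.4(158.23) + 1.75(110.92) + 0.5(38.90) = 221.52 + 194.11 + 19.45 = 435.08
Combination 4 governs: P_u = 435.08 kips.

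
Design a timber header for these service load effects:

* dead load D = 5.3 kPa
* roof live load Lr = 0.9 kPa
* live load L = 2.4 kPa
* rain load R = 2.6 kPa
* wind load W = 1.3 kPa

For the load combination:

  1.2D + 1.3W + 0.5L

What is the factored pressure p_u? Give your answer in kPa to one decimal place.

9.3 kPa

1.2(5.3) + 1.3(1.3) + 0.5(2.4) = 6.4 + 1.7 + 1.2 = 9.3
p_u = 9.3 kPa.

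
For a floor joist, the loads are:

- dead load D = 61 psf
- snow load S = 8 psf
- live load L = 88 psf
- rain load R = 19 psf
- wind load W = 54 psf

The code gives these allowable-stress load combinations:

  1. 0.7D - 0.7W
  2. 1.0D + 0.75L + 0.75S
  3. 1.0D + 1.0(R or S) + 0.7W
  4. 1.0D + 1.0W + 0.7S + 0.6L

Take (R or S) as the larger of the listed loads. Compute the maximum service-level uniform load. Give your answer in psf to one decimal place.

173.4 psf

(R or S) → R = 19 psf.
1. 0.7(61) - 0.7(54) = 4.9
2. 1.0(61) + 0.75(88) + 0.75(8) = 133.0
3. 1.0(61) + 1.0(19) + 0.7(54) = 117.8
4. 1.0(61) + 1.0(54) + 0.7(8) + 0.6(88) = 173.4
Combination 4 governs: q = 173.4 psf.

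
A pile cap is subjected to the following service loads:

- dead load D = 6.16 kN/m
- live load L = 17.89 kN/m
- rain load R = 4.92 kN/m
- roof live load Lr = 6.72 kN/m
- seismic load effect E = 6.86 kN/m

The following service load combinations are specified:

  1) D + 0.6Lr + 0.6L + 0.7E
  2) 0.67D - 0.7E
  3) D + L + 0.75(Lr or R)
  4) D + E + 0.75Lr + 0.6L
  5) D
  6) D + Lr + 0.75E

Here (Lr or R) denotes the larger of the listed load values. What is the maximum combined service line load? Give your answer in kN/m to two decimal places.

29.09 kN/m

(Lr or R) → Lr = 6.72 kN/m.
1) 1.0(6.16) + 0.6(6.72) + 0.6(17.89) + 0.7(6.86) = 25.73
2) 0.67(6.16) - 0.7(6.86) = 4.13 - 4.80 = -0.67
3) 1.0(6.16) + 1.0(17.89) + 0.75(6.72) = 6.16 + 17.89 + 5.04 = 29.09
4) 1.0(6.16) + 1.0(6.86) + 0.75(6.72) + 0.6(17.89) = 6.16 + 6.86 + 5.04 + 10.73 = 28.79
5) 1.0(6.16) = 6.16
6) 1.0(6.16) + 1.0(6.72) + 0.75(6.86) = 6.16 + 6.72 + 5.15 = 18.03
The controlling combination is 3, giving 29.09 kN/m.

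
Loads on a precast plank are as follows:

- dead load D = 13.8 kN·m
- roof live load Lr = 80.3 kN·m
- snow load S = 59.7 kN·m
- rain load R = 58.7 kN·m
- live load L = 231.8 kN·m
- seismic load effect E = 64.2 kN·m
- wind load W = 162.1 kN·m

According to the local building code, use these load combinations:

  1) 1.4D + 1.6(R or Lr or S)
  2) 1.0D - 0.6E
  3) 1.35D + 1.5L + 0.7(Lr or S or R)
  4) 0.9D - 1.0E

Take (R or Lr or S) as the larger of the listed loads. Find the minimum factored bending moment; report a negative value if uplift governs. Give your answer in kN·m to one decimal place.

-51.8 kN·m

(R or Lr or S) → Lr = 80.3 kN·m; (Lr or S or R) → Lr = 80.3 kN·m.
1) 1.4(13.8) + 1.6(80.3) = 19.3 + 128.5 = 147.8
2) 1.0(13.8) - 0.6(64.2) = 13.8 - 38.5 = -24.7
3) 1.35(13.8) + 1.5(231.8) + 0.7(80.3) = 18.6 + 347.7 + 56.2 = 422.5
4) 0.9(13.8) - 1.0(64.2) = 12.4 - 64.2 = -51.8
Combination 4 gives the minimum: -51.8 kN·m.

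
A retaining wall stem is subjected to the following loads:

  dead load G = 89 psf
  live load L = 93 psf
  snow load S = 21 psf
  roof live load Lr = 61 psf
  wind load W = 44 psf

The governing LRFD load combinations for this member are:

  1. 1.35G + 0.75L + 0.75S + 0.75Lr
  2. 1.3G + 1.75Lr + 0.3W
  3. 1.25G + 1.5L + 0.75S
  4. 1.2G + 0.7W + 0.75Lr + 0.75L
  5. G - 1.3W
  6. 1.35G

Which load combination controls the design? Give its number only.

1. 1.35(89) + 0.75(93) + 0.75(21) + 0.75(61) = 120.15 + 69.75 + 15.75 + 45.75 = 251.40
2. 1.3(89) + 1.75(61) + 0.3(44) = 115.70 + 106.75 + 13.20 = 235.65
3. 1.25(89) + 1.5(93) + 0.75(21) = 111.25 + 139.50 + 15.75 = 266.50
4. 1.2(89) + 0.7(44) + 0.75(61) + 0.75(93) = 106.80 + 30.80 + 45.75 + 69.75 = 253.10
5. 1.0(89) - 1.3(44) = 89.00 - 57.20 = 31.80
6. 1.35(89) = 120.15
The largest value is 266.50 psf from combination 3.

Combination 3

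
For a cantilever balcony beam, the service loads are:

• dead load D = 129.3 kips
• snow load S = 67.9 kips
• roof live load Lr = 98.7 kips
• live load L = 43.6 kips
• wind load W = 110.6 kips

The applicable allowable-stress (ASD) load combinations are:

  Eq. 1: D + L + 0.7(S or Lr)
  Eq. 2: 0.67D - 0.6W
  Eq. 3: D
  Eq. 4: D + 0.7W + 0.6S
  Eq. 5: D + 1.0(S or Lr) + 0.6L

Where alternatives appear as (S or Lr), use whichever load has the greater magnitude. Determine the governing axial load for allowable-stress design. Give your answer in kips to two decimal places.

254.16 kips

(S or Lr) → Lr = 98.7 kips.
Eq. 1: 1.0(129.3) + 1.0(43.6) + 0.7(98.7) = 129.30 + 43.60 + 69.09 = 241.99
Eq. 2: 0.67(129.3) - 0.6(110.6) = 86.63 - 66.36 = 20.27
Eq. 3: 1.0(129.3) = 129.30
Eq. 4: 1.0(129.3) + 0.7(110.6) + 0.6(67.9) = 129.30 + 77.42 + 40.74 = 247.46
Eq. 5: 1.0(129.3) + 1.0(98.7) + 0.6(43.6) = 129.30 + 98.70 + 26.16 = 254.16
Combination 5 governs: P = 254.16 kips.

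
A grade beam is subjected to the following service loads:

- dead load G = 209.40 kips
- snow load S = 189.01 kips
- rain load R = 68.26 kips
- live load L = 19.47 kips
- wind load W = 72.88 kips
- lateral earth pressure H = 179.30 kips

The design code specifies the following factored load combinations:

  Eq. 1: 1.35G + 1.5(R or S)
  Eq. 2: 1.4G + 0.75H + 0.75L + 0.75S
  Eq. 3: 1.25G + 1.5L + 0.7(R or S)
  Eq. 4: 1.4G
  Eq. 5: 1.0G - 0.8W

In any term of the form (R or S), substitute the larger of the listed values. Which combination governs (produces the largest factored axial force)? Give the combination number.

(R or S) → S = 189.01 kips.
Eq. 1: 1.35(209.40) + 1.5(189.01) = 566.21
Eq. 2: 1.4(209.40) + 0.75(179.30) + 0.75(19.47) + 0.75(189.01) = 584.00
Eq. 3: 1.25(209.40) + 1.5(19.47) + 0.7(189.01) = 423.26
Eq. 4: 1.4(209.40) = 293.16
Eq. 5: 1.0(209.40) - 0.8(72.88) = 151.10
The largest value is 584.00 kips from combination 2.

Combination 2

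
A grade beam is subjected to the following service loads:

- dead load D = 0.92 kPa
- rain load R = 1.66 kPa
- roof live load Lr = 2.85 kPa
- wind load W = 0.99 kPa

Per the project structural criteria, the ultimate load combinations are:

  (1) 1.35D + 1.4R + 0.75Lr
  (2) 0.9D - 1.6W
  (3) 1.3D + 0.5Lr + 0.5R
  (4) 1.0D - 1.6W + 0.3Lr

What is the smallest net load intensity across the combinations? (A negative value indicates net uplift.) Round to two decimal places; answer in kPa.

-0.76 kPa

(1) 1.35(0.92) + 1.4(1.66) + 0.75(2.85) = 1.24 + 2.32 + 2.14 = 5.70
(2) 0.9(0.92) - 1.6(0.99) = -0.76
(3) 1.3(0.92) + 0.5(2.85) + 0.5(1.66) = 3.45
(4) 1.0(0.92) - 1.6(0.99) + 0.3(2.85) = 0.19
Combination 2 gives the minimum: -0.76 kPa.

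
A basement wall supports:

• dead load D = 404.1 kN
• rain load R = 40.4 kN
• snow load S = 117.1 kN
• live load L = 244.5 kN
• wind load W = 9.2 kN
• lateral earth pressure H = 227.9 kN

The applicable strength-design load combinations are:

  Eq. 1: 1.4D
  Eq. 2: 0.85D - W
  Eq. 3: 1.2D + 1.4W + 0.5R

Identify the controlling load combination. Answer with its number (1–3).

Eq. 1: 1.4(404.1) = 565.74
Eq. 2: 0.85(404.1) - 1.0(9.2) = 343.49 - 9.20 = 334.29
Eq. 3: 1.2(404.1) + 1.4(9.2) + 0.5(40.4) = 484.92 + 12.88 + 20.20 = 518.00
The largest value is 565.74 kN from combination 1.

Combination 1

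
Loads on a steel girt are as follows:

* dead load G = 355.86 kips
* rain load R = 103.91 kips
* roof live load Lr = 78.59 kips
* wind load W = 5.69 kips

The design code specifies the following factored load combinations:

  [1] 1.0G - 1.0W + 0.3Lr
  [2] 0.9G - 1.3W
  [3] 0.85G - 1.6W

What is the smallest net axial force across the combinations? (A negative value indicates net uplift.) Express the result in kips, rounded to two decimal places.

[1] 1.0(355.86) - 1.0(5.69) + 0.3(78.59) = 355.86 - 5.69 + 23.58 = 373.75
[2] 0.9(355.86) - 1.3(5.69) = 312.88
[3] 0.85(355.86) - 1.6(5.69) = 302.48 - 9.10 = 293.38
Combination 3 gives the minimum: 293.38 kips.

293.38 kips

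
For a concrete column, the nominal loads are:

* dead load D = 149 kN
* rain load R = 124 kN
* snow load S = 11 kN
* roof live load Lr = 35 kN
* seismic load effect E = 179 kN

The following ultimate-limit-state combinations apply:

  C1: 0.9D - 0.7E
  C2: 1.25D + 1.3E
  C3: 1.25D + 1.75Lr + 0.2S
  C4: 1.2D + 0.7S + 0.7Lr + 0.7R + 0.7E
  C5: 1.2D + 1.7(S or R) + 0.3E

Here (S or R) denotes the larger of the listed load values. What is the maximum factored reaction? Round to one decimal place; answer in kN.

(S or R) → R = 124 kN.
C1: 0.9(149) - 0.7(179) = 8.8
C2: 1.25(149) + 1.3(179) = 419.0
C3: 1.25(149) + 1.75(35) + 0.2(11) = 249.7
C4: 1.2(149) + 0.7(11) + 0.7(35) + 0.7(124) + 0.7(179) = 423.1
C5: 1.2(149) + 1.7(124) + 0.3(179) = 443.3
Maximum is from combination 5.

443.3 kN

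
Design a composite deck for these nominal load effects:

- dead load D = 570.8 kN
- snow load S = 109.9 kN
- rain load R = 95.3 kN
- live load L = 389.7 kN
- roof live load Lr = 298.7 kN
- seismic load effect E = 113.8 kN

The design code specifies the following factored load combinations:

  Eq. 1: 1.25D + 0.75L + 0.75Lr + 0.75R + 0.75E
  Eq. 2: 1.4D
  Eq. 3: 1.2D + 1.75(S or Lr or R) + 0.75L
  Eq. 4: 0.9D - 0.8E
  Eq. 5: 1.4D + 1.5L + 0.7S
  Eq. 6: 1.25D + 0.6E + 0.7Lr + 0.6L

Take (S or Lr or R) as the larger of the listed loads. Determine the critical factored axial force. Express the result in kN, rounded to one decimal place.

(S or Lr or R) → Lr = 298.7 kN.
Eq. 1: 1.25(570.8) + 0.75(389.7) + 0.75(298.7) + 0.75(95.3) + 0.75(113.8) = 1386.6
Eq. 2: 1.4(570.8) = 799.1
Eq. 3: 1.2(570.8) + 1.75(298.7) + 0.75(389.7) = 685.0 + 522.7 + 292.3 = 1500.0
Eq. 4: 0.9(570.8) - 0.8(113.8) = 513.7 - 91.0 = 422.7
Eq. 5: 1.4(570.8) + 1.5(389.7) + 0.7(109.9) = 799.1 + 584.6 + 76.9 = 1460.6
Eq. 6: 1.25(570.8) + 0.6(113.8) + 0.7(298.7) + 0.6(389.7) = 713.5 + 68.3 + 209.1 + 233.8 = 1224.7
Maximum is from combination 3.

1500.0 kN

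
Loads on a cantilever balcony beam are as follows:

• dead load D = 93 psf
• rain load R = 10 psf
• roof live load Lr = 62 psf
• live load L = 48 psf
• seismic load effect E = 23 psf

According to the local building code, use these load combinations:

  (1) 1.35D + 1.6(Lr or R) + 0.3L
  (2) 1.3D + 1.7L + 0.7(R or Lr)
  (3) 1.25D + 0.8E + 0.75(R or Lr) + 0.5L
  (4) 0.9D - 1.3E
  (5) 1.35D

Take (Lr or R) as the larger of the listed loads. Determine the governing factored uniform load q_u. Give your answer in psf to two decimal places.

(Lr or R) → Lr = 62 psf; (R or Lr) → Lr = 62 psf.
(1) 1.35(93) + 1.6(62) + 0.3(48) = 125.55 + 99.20 + 14.40 = 239.15
(2) 1.3(93) + 1.7(48) + 0.7(62) = 120.90 + 81.60 + 43.40 = 245.90
(3) 1.25(93) + 0.8(23) + 0.75(62) + 0.5(48) = 116.25 + 18.40 + 46.50 + 24.00 = 205.15
(4) 0.9(93) - 1.3(23) = 83.70 - 29.90 = 53.80
(5) 1.35(93) = 125.55
Combination 2 governs: q_u = 245.90 psf.

245.90 psf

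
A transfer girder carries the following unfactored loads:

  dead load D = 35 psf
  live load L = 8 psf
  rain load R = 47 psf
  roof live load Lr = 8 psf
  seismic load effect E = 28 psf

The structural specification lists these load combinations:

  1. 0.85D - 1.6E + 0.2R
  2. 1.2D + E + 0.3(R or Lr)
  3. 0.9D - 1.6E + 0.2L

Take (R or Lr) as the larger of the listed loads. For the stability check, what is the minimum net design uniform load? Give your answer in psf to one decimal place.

(R or Lr) → R = 47 psf.
1. 0.85(35) - 1.6(28) + 0.2(47) = -5.7
2. 1.2(35) + 1.0(28) + 0.3(47) = 84.1
3. 0.9(35) - 1.6(28) + 0.2(8) = -11.7
Combination 3 gives the minimum: -11.7 psf.

-11.7 psf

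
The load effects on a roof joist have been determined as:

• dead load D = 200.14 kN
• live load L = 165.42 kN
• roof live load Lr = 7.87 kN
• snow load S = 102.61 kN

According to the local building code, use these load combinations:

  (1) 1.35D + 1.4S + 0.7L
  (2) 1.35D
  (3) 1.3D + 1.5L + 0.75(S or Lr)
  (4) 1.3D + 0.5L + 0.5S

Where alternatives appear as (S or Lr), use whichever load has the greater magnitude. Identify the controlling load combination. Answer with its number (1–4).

Combination 3

(S or Lr) → S = 102.61 kN.
(1) 1.35(200.14) + 1.4(102.61) + 0.7(165.42) = 529.64
(2) 1.35(200.14) = 270.19
(3) 1.3(200.14) + 1.5(165.42) + 0.75(102.61) = 260.18 + 248.13 + 76.96 = 585.27
(4) 1.3(200.14) + 0.5(165.42) + 0.5(102.61) = 260.18 + 82.71 + 51.31 = 394.20
The largest value is 585.27 kN from combination 3.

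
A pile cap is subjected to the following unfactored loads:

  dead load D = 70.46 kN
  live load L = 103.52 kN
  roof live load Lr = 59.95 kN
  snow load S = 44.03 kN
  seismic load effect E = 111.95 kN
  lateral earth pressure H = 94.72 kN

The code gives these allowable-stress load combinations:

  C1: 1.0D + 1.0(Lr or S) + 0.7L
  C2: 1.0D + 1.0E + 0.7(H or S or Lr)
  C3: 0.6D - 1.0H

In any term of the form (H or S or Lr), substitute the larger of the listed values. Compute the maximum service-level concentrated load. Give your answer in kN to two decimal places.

248.71 kN

(Lr or S) → Lr = 59.95 kN; (H or S or Lr) → H = 94.72 kN.
C1: 1.0(70.46) + 1.0(59.95) + 0.7(103.52) = 202.87
C2: 1.0(70.46) + 1.0(111.95) + 0.7(94.72) = 248.71
C3: 0.6(70.46) - 1.0(94.72) = -52.44
Maximum is from combination 2.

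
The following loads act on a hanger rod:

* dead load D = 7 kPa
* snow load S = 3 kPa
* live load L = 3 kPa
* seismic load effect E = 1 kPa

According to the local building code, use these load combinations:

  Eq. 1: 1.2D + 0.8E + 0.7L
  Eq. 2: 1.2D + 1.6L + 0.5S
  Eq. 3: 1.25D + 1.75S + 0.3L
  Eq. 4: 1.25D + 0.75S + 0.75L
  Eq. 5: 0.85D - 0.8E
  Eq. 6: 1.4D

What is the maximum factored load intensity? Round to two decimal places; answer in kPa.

Eq. 1: 1.2(7) + 0.8(1) + 0.7(3) = 8.40 + 0.80 + 2.10 = 11.30
Eq. 2: 1.2(7) + 1.6(3) + 0.5(3) = 8.40 + 4.80 + 1.50 = 14.70
Eq. 3: 1.25(7) + 1.75(3) + 0.3(3) = 8.75 + 5.25 + 0.90 = 14.90
Eq. 4: 1.25(7) + 0.75(3) + 0.75(3) = 8.75 + 2.25 + 2.25 = 13.25
Eq. 5: 0.85(7) - 0.8(1) = 5.95 - 0.80 = 5.15
Eq. 6: 1.4(7) = 9.80
Maximum is from combination 3.

14.90 kPa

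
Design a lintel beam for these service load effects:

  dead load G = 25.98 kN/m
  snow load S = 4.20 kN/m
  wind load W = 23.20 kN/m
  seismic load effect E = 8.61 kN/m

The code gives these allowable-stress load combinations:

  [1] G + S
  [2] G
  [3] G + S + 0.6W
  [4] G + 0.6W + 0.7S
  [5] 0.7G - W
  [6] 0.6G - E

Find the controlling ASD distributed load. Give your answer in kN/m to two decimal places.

44.10 kN/m

[1] 1.0(25.98) + 1.0(4.20) = 25.98 + 4.20 = 30.18
[2] 1.0(25.98) = 25.98
[3] 1.0(25.98) + 1.0(4.20) + 0.6(23.20) = 25.98 + 4.20 + 13.92 = 44.10
[4] 1.0(25.98) + 0.6(23.20) + 0.7(4.20) = 25.98 + 13.92 + 2.94 = 42.84
[5] 0.7(25.98) - 1.0(23.20) = 18.19 - 23.20 = -5.01
[6] 0.6(25.98) - 1.0(8.61) = 15.59 - 8.61 = 6.98
Maximum is from combination 3.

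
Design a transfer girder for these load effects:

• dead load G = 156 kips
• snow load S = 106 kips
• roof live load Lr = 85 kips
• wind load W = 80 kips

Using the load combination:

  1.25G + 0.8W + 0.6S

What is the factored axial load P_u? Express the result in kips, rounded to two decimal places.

1.25(156) + 0.8(80) + 0.6(106) = 322.60
P_u = 322.60 kips.

322.60 kips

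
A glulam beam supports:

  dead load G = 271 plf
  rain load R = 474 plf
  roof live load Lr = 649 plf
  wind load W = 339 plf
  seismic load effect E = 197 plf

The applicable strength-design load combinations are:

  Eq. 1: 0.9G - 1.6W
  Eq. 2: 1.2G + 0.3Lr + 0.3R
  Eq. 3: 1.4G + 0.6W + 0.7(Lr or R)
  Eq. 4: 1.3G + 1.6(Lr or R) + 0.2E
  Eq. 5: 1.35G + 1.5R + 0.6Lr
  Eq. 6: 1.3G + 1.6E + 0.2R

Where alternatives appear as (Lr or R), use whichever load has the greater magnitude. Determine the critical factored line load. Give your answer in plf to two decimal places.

(Lr or R) → Lr = 649 plf.
Eq. 1: 0.9(271) - 1.6(339) = 243.90 - 542.40 = -298.50
Eq. 2: 1.2(271) + 0.3(649) + 0.3(474) = 325.20 + 194.70 + 142.20 = 662.10
Eq. 3: 1.4(271) + 0.6(339) + 0.7(649) = 379.40 + 203.40 + 454.30 = 1037.10
Eq. 4: 1.3(271) + 1.6(649) + 0.2(197) = 352.30 + 1038.40 + 39.40 = 1430.10
Eq. 5: 1.35(271) + 1.5(474) + 0.6(649) = 365.85 + 711.00 + 389.40 = 1466.25
Eq. 6: 1.3(271) + 1.6(197) + 0.2(474) = 352.30 + 315.20 + 94.80 = 762.30
Combination 5 governs: w_u = 1466.25 plf.

1466.25 plf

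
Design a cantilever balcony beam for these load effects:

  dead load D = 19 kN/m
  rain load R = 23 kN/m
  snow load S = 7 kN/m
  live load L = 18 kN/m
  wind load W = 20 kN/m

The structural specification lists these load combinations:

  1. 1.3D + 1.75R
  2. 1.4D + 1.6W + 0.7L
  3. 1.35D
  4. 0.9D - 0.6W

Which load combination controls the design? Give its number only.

Combination 2

1. 1.3(19) + 1.75(23) = 24.7 + 40.3 = 65.0
2. 1.4(19) + 1.6(20) + 0.7(18) = 26.6 + 32.0 + 12.6 = 71.2
3. 1.35(19) = 25.7
4. 0.9(19) - 0.6(20) = 17.1 - 12.0 = 5.1
The largest value is 71.2 kN/m from combination 2.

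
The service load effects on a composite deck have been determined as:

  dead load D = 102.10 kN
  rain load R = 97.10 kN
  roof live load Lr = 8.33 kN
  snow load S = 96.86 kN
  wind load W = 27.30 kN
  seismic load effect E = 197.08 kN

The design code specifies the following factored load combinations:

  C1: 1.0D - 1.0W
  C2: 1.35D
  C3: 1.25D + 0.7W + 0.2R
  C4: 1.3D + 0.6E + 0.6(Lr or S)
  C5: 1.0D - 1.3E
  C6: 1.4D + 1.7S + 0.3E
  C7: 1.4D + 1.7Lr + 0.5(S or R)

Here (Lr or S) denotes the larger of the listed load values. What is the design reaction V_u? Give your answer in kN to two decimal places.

366.73 kN

(Lr or S) → S = 96.86 kN; (S or R) → R = 97.10 kN.
C1: 1.0(102.10) - 1.0(27.30) = 74.80
C2: 1.35(102.10) = 137.84
C3: 1.25(102.10) + 0.7(27.30) + 0.2(97.10) = 166.16
C4: 1.3(102.10) + 0.6(197.08) + 0.6(96.86) = 309.09
C5: 1.0(102.10) - 1.3(197.08) = -154.10
C6: 1.4(102.10) + 1.7(96.86) + 0.3(197.08) = 366.73
C7: 1.4(102.10) + 1.7(8.33) + 0.5(97.10) = 205.65
Combination 6 governs: V_u = 366.73 kN.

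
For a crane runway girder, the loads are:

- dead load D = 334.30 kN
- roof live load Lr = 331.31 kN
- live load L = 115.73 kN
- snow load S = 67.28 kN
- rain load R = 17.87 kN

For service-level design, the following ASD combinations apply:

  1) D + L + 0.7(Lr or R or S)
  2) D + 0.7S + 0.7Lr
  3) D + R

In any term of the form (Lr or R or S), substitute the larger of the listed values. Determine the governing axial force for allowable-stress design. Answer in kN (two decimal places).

(Lr or R or S) → Lr = 331.31 kN.
1) 1.0(334.30) + 1.0(115.73) + 0.7(331.31) = 334.30 + 115.73 + 231.92 = 681.95
2) 1.0(334.30) + 0.7(67.28) + 0.7(331.31) = 613.31
3) 1.0(334.30) + 1.0(17.87) = 334.30 + 17.87 = 352.17
The controlling combination is 1, giving 681.95 kN.

681.95 kN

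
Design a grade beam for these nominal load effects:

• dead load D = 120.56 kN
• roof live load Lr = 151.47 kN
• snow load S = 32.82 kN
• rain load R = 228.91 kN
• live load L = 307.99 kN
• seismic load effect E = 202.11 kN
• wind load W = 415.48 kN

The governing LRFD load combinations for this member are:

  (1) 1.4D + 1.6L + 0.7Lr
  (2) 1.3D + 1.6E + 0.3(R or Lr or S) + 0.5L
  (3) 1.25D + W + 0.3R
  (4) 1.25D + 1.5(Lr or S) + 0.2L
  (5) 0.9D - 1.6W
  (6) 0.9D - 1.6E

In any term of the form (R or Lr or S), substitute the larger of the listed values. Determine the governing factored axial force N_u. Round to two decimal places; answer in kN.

(R or Lr or S) → R = 228.91 kN; (Lr or S) → Lr = 151.47 kN.
(1) 1.4(120.56) + 1.6(307.99) + 0.7(151.47) = 767.60
(2) 1.3(120.56) + 1.6(202.11) + 0.3(228.91) + 0.5(307.99) = 702.77
(3) 1.25(120.56) + 1.0(415.48) + 0.3(228.91) = 150.70 + 415.48 + 68.67 = 634.85
(4) 1.25(120.56) + 1.5(151.47) + 0.2(307.99) = 439.50
(5) 0.9(120.56) - 1.6(415.48) = -556.26
(6) 0.9(120.56) - 1.6(202.11) = -214.87
Combination 1 governs: N_u = 767.60 kN.

767.60 kN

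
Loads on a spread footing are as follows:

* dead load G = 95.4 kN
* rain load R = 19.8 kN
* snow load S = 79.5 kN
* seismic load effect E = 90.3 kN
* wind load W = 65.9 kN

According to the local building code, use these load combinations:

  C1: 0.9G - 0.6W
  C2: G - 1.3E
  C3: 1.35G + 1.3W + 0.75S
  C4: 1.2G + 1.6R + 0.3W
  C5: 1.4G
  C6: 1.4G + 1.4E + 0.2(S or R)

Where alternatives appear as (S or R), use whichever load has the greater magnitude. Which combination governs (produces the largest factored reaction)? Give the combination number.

Combination 6

(S or R) → S = 79.5 kN.
C1: 0.9(95.4) - 0.6(65.9) = 46.3
C2: 1.0(95.4) - 1.3(90.3) = 95.4 - 117.4 = -22.0
C3: 1.35(95.4) + 1.3(65.9) + 0.75(79.5) = 128.8 + 85.7 + 59.6 = 274.1
C4: 1.2(95.4) + 1.6(19.8) + 0.3(65.9) = 165.9
C5: 1.4(95.4) = 133.6
C6: 1.4(95.4) + 1.4(90.3) + 0.2(79.5) = 133.6 + 126.4 + 15.9 = 275.9
The largest value is 275.9 kN from combination 6.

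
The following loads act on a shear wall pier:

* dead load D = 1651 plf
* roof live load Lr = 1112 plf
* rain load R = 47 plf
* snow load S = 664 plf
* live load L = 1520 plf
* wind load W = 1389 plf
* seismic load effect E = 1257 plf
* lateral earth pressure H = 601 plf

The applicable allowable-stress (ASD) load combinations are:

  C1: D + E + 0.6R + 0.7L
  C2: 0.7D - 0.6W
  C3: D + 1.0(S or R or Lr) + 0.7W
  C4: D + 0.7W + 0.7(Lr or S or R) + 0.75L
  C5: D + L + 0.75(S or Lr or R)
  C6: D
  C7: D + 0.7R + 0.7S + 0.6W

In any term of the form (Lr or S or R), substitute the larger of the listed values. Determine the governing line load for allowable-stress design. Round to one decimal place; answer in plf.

4541.7 plf

(S or R or Lr) → Lr = 1112 plf; (Lr or S or R) → Lr = 1112 plf; (S or Lr or R) → Lr = 1112 plf.
C1: 1.0(1651) + 1.0(1257) + 0.6(47) + 0.7(1520) = 4000.2
C2: 0.7(1651) - 0.6(1389) = 322.3
C3: 1.0(1651) + 1.0(1112) + 0.7(1389) = 3735.3
C4: 1.0(1651) + 0.7(1389) + 0.7(1112) + 0.75(1520) = 4541.7
C5: 1.0(1651) + 1.0(1520) + 0.75(1112) = 4005.0
C6: 1.0(1651) = 1651.0
C7: 1.0(1651) + 0.7(47) + 0.7(664) + 0.6(1389) = 2982.1
Combination 4 governs: w = 4541.7 plf.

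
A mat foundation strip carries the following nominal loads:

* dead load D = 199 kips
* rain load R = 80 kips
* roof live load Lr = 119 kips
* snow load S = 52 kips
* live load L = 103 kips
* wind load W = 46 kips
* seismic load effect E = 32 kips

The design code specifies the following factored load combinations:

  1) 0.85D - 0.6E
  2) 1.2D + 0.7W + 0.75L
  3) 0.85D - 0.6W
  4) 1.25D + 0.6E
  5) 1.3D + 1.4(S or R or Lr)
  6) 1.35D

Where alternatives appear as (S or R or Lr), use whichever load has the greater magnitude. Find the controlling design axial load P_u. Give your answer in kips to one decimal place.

(S or R or Lr) → Lr = 119 kips.
1) 0.85(199) - 0.6(32) = 169.2 - 19.2 = 150.0
2) 1.2(199) + 0.7(46) + 0.75(103) = 238.8 + 32.2 + 77.3 = 348.3
3) 0.85(199) - 0.6(46) = 169.2 - 27.6 = 141.6
4) 1.25(199) + 0.6(32) = 248.8 + 19.2 = 268.0
5) 1.3(199) + 1.4(119) = 258.7 + 166.6 = 425.3
6) 1.35(199) = 268.7
Combination 5 governs: P_u = 425.3 kips.

425.3 kips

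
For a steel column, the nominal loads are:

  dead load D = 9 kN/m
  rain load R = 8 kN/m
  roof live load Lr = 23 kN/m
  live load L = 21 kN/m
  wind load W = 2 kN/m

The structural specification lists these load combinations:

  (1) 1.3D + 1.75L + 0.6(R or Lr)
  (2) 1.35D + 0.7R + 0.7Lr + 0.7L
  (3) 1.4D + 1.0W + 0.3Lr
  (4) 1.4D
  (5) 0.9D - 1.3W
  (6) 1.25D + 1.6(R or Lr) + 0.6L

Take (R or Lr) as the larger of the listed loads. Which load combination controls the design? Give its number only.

Combination 1

(R or Lr) → Lr = 23 kN/m.
(1) 1.3(9) + 1.75(21) + 0.6(23) = 62.3
(2) 1.35(9) + 0.7(8) + 0.7(23) + 0.7(21) = 48.6
(3) 1.4(9) + 1.0(2) + 0.3(23) = 21.5
(4) 1.4(9) = 12.6
(5) 0.9(9) - 1.3(2) = 5.5
(6) 1.25(9) + 1.6(23) + 0.6(21) = 60.7
The largest value is 62.3 kN/m from combination 1.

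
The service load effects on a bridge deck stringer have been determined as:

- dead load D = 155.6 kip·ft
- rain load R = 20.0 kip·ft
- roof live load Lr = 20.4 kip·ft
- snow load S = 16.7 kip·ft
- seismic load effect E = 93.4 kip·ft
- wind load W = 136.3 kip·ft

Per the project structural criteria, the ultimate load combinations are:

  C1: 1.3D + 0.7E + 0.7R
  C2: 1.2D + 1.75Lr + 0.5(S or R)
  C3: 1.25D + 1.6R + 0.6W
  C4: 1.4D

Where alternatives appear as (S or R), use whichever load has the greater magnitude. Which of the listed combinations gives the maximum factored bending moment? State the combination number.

(S or R) → R = 20.0 kip·ft.
C1: 1.3(155.6) + 0.7(93.4) + 0.7(20.0) = 202.3 + 65.4 + 14.0 = 281.7
C2: 1.2(155.6) + 1.75(20.4) + 0.5(20.0) = 186.7 + 35.7 + 10.0 = 232.4
C3: 1.25(155.6) + 1.6(20.0) + 0.6(136.3) = 194.5 + 32.0 + 81.8 = 308.3
C4: 1.4(155.6) = 217.8
The largest value is 308.3 kip·ft from combination 3.

Combination 3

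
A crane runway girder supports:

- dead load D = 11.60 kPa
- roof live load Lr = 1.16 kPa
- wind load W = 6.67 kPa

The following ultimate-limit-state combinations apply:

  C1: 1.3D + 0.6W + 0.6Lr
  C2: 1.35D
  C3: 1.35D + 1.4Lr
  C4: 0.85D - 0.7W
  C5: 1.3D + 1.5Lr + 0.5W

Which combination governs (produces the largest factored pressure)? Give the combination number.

C1: 1.3(11.60) + 0.6(6.67) + 0.6(1.16) = 15.08 + 4.00 + 0.70 = 19.78
C2: 1.35(11.60) = 15.66
C3: 1.35(11.60) + 1.4(1.16) = 15.66 + 1.62 = 17.28
C4: 0.85(11.60) - 0.7(6.67) = 9.86 - 4.67 = 5.19
C5: 1.3(11.60) + 1.5(1.16) + 0.5(6.67) = 15.08 + 1.74 + 3.34 = 20.16
The largest value is 20.16 kPa from combination 5.

Combination 5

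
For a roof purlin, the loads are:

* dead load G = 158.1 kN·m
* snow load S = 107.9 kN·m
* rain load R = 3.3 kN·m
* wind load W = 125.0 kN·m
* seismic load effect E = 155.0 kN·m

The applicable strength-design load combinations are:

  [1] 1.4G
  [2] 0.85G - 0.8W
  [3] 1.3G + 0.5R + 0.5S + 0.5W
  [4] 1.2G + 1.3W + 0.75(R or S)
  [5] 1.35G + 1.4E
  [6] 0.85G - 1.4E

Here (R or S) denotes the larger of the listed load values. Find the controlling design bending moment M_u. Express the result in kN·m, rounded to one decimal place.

(R or S) → S = 107.9 kN·m.
[1] 1.4(158.1) = 221.3
[2] 0.85(158.1) - 0.8(125.0) = 34.4
[3] 1.3(158.1) + 0.5(3.3) + 0.5(107.9) + 0.5(125.0) = 323.6
[4] 1.2(158.1) + 1.3(125.0) + 0.75(107.9) = 433.1
[5] 1.35(158.1) + 1.4(155.0) = 430.4
[6] 0.85(158.1) - 1.4(155.0) = -82.6
The controlling combination is 4, giving 433.1 kN·m.

433.1 kN·m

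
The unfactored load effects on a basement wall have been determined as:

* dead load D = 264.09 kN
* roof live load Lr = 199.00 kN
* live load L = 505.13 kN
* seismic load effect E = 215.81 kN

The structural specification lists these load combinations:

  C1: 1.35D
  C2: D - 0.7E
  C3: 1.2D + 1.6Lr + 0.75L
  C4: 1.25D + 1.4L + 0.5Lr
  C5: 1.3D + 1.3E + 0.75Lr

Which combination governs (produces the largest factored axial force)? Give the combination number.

Combination 4

C1: 1.35(264.09) = 356.52
C2: 1.0(264.09) - 0.7(215.81) = 264.09 - 151.07 = 113.02
C3: 1.2(264.09) + 1.6(199.00) + 0.75(505.13) = 316.91 + 318.40 + 378.85 = 1014.16
C4: 1.25(264.09) + 1.4(505.13) + 0.5(199.00) = 330.11 + 707.18 + 99.50 = 1136.79
C5: 1.3(264.09) + 1.3(215.81) + 0.75(199.00) = 343.32 + 280.55 + 149.25 = 773.12
The largest value is 1136.79 kN from combination 4.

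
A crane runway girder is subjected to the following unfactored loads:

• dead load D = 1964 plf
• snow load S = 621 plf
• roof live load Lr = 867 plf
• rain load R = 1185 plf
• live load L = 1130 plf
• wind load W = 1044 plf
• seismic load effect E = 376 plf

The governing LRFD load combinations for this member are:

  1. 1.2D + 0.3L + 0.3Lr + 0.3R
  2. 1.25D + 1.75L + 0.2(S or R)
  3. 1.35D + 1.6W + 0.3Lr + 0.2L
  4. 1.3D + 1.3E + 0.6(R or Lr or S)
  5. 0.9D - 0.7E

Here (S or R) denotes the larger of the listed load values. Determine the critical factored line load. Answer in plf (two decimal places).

(S or R) → R = 1185 plf; (R or Lr or S) → R = 1185 plf.
1. 1.2(1964) + 0.3(1130) + 0.3(867) + 0.3(1185) = 2356.80 + 339.00 + 260.10 + 355.50 = 3311.40
2. 1.25(1964) + 1.75(1130) + 0.2(1185) = 2455.00 + 1977.50 + 237.00 = 4669.50
3. 1.35(1964) + 1.6(1044) + 0.3(867) + 0.2(1130) = 2651.40 + 1670.40 + 260.10 + 226.00 = 4807.90
4. 1.3(1964) + 1.3(376) + 0.6(1185) = 2553.20 + 488.80 + 711.00 = 3753.00
5. 0.9(1964) - 0.7(376) = 1767.60 - 263.20 = 1504.40
Combination 3 governs: w_u = 4807.90 plf.

4807.90 plf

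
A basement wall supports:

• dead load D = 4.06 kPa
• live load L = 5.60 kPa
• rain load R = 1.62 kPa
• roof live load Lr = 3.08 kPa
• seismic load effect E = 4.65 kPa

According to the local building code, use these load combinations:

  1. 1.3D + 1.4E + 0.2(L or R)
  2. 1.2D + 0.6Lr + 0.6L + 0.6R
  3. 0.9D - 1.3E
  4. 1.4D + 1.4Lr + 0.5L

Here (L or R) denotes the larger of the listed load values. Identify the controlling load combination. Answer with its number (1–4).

Combination 1

(L or R) → L = 5.60 kPa.
1. 1.3(4.06) + 1.4(4.65) + 0.2(5.60) = 5.28 + 6.51 + 1.12 = 12.91
2. 1.2(4.06) + 0.6(3.08) + 0.6(5.60) + 0.6(1.62) = 4.87 + 1.85 + 3.36 + 0.97 = 11.05
3. 0.9(4.06) - 1.3(4.65) = -2.39
4. 1.4(4.06) + 1.4(3.08) + 0.5(5.60) = 12.80
The largest value is 12.91 kPa from combination 1.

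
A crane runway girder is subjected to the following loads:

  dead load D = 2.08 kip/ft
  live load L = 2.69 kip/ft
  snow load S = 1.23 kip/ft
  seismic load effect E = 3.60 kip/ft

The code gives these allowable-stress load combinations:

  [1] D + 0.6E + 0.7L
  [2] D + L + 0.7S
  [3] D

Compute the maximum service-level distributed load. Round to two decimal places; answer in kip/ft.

[1] 1.0(2.08) + 0.6(3.60) + 0.7(2.69) = 2.08 + 2.16 + 1.88 = 6.12
[2] 1.0(2.08) + 1.0(2.69) + 0.7(1.23) = 2.08 + 2.69 + 0.86 = 5.63
[3] 1.0(2.08) = 2.08
Combination 1 governs: w = 6.12 kip/ft.

6.12 kip/ft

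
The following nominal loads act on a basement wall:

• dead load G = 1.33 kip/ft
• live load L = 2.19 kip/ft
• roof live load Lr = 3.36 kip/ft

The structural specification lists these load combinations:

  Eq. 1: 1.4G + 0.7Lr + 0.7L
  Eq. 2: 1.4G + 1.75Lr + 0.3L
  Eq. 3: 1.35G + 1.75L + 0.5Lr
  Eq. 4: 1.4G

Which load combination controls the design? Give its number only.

Eq. 1: 1.4(1.33) + 0.7(3.36) + 0.7(2.19) = 5.75
Eq. 2: 1.4(1.33) + 1.75(3.36) + 0.3(2.19) = 8.40
Eq. 3: 1.35(1.33) + 1.75(2.19) + 0.5(3.36) = 7.31
Eq. 4: 1.4(1.33) = 1.86
The largest value is 8.40 kip/ft from combination 2.

Combination 2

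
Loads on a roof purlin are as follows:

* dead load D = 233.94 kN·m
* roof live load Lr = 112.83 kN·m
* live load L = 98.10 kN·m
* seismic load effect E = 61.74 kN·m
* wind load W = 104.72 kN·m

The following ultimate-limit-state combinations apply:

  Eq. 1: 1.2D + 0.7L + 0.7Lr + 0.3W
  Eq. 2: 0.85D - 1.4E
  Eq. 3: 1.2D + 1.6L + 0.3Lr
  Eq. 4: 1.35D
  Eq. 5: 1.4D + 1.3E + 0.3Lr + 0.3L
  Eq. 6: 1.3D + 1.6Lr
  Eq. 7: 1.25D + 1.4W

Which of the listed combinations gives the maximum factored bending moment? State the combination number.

Combination 6

Eq. 1: 1.2(233.94) + 0.7(98.10) + 0.7(112.83) + 0.3(104.72) = 280.73 + 68.67 + 78.98 + 31.42 = 459.80
Eq. 2: 0.85(233.94) - 1.4(61.74) = 198.85 - 86.44 = 112.41
Eq. 3: 1.2(233.94) + 1.6(98.10) + 0.3(112.83) = 280.73 + 156.96 + 33.85 = 471.54
Eq. 4: 1.35(233.94) = 315.82
Eq. 5: 1.4(233.94) + 1.3(61.74) + 0.3(112.83) + 0.3(98.10) = 327.52 + 80.26 + 33.85 + 29.43 = 471.06
Eq. 6: 1.3(233.94) + 1.6(112.83) = 304.12 + 180.53 = 484.65
Eq. 7: 1.25(233.94) + 1.4(104.72) = 439.03
The largest value is 484.65 kN·m from combination 6.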